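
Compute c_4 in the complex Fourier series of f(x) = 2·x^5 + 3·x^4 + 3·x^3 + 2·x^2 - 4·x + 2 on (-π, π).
Compute the real Fourier coefficients first: a_4 = -1/16 + 3·π^2/2, b_4 = -π^4 - π^2/4 + 67/32.
Then c_4 = (a_4 − i·b_4)/2 = -1/32 + 3·π^2/4 - 67·i/64 + i·π^2/8 + i·π^4/2.

Final answer: -1/32 + 3·π^2/4 - 67·i/64 + i·π^2/8 + i·π^4/2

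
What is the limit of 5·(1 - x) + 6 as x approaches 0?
Direct substitution at x = 0 gives 11.

Final answer: 11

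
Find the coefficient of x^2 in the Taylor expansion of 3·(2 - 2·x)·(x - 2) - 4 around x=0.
Expand to order 2: 3·(2 - 2·x)·(x - 2) - 4 = -6·x^2 + 18·x - 16 + O(x^3).
The coefficient of x^2 is -6.

Final answer: -6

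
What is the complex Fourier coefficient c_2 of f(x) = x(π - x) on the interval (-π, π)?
Compute the real Fourier coefficients first: a_2 = -1, b_2 = -π.
Then c_2 = (a_2 − i·b_2)/2 = -1/2 + i·π/2.

Final answer: -1/2 + i·π/2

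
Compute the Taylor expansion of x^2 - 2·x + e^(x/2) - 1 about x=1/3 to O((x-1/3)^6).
-14/9 + e^(1/6) + (-4/3 + e^(1/6)/2)·(x - 1/3) + (e^(1/6)/8 + 1)·(x - 1/3)^2 + e^(1/6)·(x - 1/3)^3/48 + e^(1/6)·(x - 1/3)^4/384 + e^(1/6)·(x - 1/3)^5/3840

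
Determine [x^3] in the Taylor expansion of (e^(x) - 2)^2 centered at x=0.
Expand to order 3: (e^(x) - 2)^2 = 2·x^3/3 - 2·x + 1 + O(x^4).
The coefficient of x^3 is 2/3.

Final answer: 2/3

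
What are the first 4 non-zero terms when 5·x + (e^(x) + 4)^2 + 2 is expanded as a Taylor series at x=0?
8·x^3/3 + 6·x^2 + 15·x + 27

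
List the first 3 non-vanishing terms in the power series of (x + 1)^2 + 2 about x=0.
x^2 + 2·x + 3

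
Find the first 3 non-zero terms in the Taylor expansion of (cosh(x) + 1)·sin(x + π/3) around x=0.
-√(3)·x^2/4 + x + √(3)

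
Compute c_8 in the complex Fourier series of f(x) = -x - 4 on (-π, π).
Compute the real Fourier coefficients first: a_8 = 0, b_8 = 1/4.
Then c_8 = (a_8 − i·b_8)/2 = -i/8.

Final answer: -i/8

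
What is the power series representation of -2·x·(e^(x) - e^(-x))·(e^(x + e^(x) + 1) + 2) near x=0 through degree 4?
x^4·(-32·e^(2)/3 - 4/3) - 8·x^3·e^(2) + x^2·(-4·e^(2) - 8)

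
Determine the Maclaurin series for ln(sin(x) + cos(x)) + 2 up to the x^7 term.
244·x^7/315 - 32·x^6/45 + 2·x^5/3 - 2·x^4/3 + 2·x^3/3 - x^2 + x + 2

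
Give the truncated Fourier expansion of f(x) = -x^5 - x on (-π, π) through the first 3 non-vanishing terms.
(-242 - 2·π^4 + 40·π^2)·sin(x) + (-5·π^2 + 17/2 + π^4)·sin(2·x) + (-2·π^4/3 - 134/81 + 40·π^2/27)·sin(3·x)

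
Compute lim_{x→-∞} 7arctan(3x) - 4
Evaluate the dominant behaviour as x → -∞; each term tends to a finite value or vanishes.
Limit = -7·π/2 - 4.

Final answer: -7·π/2 - 4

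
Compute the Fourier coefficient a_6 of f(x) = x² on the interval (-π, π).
a_6 = (1/π) ∫_{-π}^{π} f(x)·cos(6x) dx.
Evaluate the integral (use parity and integration by parts as needed): a_6 = 1/9.

Final answer: 1/9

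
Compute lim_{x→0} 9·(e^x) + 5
Direct substitution at x = 0 gives 14.

Final answer: 14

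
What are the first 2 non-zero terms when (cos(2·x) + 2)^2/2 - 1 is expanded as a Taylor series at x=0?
7/2 - 6·x^2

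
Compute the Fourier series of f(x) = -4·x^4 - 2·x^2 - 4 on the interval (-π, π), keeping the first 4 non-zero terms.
(-184 + 32·π^2)·cos(x) + (10 - 8·π^2)·cos(2·x) + (-40/27 + 32·π^2/9)·cos(3·x) - 4·π^4/5 - 2·π^2/3 - 4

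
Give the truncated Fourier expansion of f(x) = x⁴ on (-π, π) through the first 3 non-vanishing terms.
(48 - 8·π^2)·cos(x) + (-3 + 2·π^2)·cos(2·x) + π^4/5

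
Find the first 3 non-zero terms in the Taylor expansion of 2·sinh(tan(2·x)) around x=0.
296·x^5/15 + 8·x^3 + 4·x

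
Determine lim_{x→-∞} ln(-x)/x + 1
The quotient is an ∞/∞ indeterminate form as x → -∞.
Compare growth rates of the dominant terms (exponentials ≫ polynomials ≫ logarithms), or apply L'Hôpital's rule; the quotient → 0.
Adding the constant: 0 + 1 = 1. Limit = 1.

Final answer: 1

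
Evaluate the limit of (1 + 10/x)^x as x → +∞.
As x → +∞: this is the defining limit (1 + 10/x)^x → e^10.
Limit = e^(10).

Final answer: e^(10)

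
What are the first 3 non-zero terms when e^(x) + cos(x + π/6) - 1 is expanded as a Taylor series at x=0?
x^2·(1/2 - √(3)/4) + x/2 + √(3)/2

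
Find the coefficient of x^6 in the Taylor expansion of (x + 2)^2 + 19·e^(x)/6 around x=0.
Expand to order 6: (x + 2)^2 + 19·e^(x)/6 = 19·x^6/4320 + 19·x^5/720 + 19·x^4/144 + 19·x^3/36 + 31·x^2/12 + 43·x/6 + 43/6 + O(x^7).
The coefficient of x^6 is 19/4320.

Final answer: 19/4320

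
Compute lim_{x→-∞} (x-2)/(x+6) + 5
Evaluate the dominant behaviour as x → -∞; each term tends to a finite value or vanishes.
Limit = 6.

Final answer: 6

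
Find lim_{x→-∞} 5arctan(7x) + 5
Evaluate the dominant behaviour as x → -∞; each term tends to a finite value or vanishes.
Limit = 5 - 5·π/2.

Final answer: 5 - 5·π/2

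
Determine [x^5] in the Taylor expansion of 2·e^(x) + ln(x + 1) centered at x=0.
Expand to order 5: 2·e^(x) + ln(x + 1) = 13·x^5/60 - x^4/6 + 2·x^3/3 + x^2/2 + 3·x + 2 + O(x^6).
The coefficient of x^5 is 13/60.

Final answer: 13/60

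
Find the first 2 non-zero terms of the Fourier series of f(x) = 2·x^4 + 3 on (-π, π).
(96 - 16·π^2)·cos(x) + 3 + 2·π^4/5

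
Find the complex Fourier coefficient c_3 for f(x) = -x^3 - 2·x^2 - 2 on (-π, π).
Compute the real Fourier coefficients first: a_3 = 8/9, b_3 = 4/9 - 2·π^2/3.
Then c_3 = (a_3 − i·b_3)/2 = 4/9 - 2·i/9 + i·π^2/3.

Final answer: 4/9 - 2·i/9 + i·π^2/3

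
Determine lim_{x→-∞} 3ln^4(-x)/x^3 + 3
The quotient is an ∞/∞ indeterminate form as x → -∞.
Compare growth rates of the dominant terms (exponentials ≫ polynomials ≫ logarithms), or apply L'Hôpital's rule; the quotient → 0.
Adding the constant: 0 + 3 = 3. Limit = 3.

Final answer: 3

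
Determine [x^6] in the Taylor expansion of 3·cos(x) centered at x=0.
Expand to order 6: 3·cos(x) = -x^6/240 + x^4/8 - 3·x^2/2 + 3 + O(x^7).
The coefficient of x^6 is -1/240.

Final answer: -1/240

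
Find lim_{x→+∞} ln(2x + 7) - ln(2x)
This is an ∞ − ∞ indeterminate form.
Combine the logarithms: ln(2x+7) − ln(2x) = ln((2x+7)/(2x)) = ln(1 + 7/(2x)) → ln(1) = 0.
Limit = 0.

Final answer: 0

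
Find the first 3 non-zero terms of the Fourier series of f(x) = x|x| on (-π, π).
(-8 + 2·π^2)·sin(x)/π - π·sin(2·x) + (-8 + 18·π^2)·sin(3·x)/(27·π)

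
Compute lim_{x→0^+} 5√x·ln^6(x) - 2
The product is a 0·∞ indeterminate form at x → 0⁺.
Rewrite the product as 5·ln^6(x) / x^(-1/2) and apply L'Hôpital, or use the standard hierarchy x^(-1/2) ≫ |ln x|^6 as x → 0⁺.
The indeterminate product → 0, so the limit = -2.

Final answer: -2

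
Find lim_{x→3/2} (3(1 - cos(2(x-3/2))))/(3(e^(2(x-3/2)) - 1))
Both numerator and denominator → 0 as x → 3/2; this is a 0/0 indeterminate form.
Expand each to leading order near x = 3/2: numerator ~ 6·(x - 3/2)^2, denominator ~ 6·(x - 3/2).
The limit of the ratio is 0.

Final answer: 0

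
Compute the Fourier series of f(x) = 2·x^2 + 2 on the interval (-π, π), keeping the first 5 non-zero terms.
-8·cos(x) + 2·cos(2·x) - 8·cos(3·x)/9 + cos(4·x)/2 + 2 + 2·π^2/3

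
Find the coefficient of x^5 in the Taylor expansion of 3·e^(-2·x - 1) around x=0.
Expand to order 5: 3·e^(-2·x - 1) = -4·x^5·e^(-1)/5 + 2·x^4·e^(-1) - 4·x^3·e^(-1) + 6·x^2·e^(-1) - 6·x·e^(-1) + 3·e^(-1) + O(x^6).
The coefficient of x^5 is -4·e^(-1)/5.

Final answer: -4·e^(-1)/5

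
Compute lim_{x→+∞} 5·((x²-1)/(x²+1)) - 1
Evaluate the dominant behaviour as x → +∞; each term tends to a finite value or vanishes.
Limit = 4.

Final answer: 4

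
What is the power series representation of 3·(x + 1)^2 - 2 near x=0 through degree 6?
3·x^2 + 6·x + 1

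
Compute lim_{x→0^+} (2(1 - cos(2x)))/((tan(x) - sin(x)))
Both numerator and denominator → 0 as x → 0^+; this is a 0/0 indeterminate form.
Expand each to leading order near x = 0: numerator ~ 4·x^2, denominator ~ x^3/2.
The limit of the ratio is ∞.

Final answer: ∞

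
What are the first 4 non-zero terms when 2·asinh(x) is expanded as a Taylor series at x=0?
-5·x^7/56 + 3·x^5/20 - x^3/3 + 2·x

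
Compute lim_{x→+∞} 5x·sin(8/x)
As x → +∞: let u = 8/x → 0⁺; then 5·x·sin(8/x) = 5·8·sin(u)/u → 5·8·1 = 40.
Limit = 40.

Final answer: 40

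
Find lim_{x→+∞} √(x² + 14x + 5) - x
This is an ∞ − ∞ indeterminate form.
Multiply and divide by the conjugate √(x²+14x + 5) + x; the x² terms cancel, leaving (14x + 5)/(√(x²+14x + 5)+x) → 14/2 = 7.
Limit = 7.

Final answer: 7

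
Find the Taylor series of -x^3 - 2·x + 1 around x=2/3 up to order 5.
-17/27 - 10·(x - 2/3)/3 - 2·(x - 2/3)^2 - (x - 2/3)^3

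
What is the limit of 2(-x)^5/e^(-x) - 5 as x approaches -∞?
The quotient is an ∞/∞ indeterminate form as x → -∞.
Compare growth rates of the dominant terms (exponentials ≫ polynomials ≫ logarithms), or apply L'Hôpital's rule; the quotient → 0.
Adding the constant: 0 - 5 = -5. Limit = -5.

Final answer: -5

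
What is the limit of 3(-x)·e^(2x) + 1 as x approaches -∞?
The product is a 0·∞ indeterminate form at x → -∞.
Rewrite the product as 3(-x) / e^(-2x) (an ∞/∞ form) and apply L'Hôpital, or use the standard hierarchy e^(2|x|) ≫ |(-x)| as x → -∞.
The indeterminate product → 0, so the limit = 1.

Final answer: 1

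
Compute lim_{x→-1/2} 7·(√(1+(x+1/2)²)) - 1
Direct substitution at x = -1/2 gives 6.

Final answer: 6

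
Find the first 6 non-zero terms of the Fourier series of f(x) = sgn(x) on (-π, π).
4·sin(x)/π + 4·sin(3·x)/(3·π) + 4·sin(5·x)/(5·π) + 4·sin(7·x)/(7·π) + 4·sin(9·x)/(9·π) + 4·sin(11·x)/(11·π)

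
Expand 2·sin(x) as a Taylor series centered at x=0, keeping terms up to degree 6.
x^5/60 - x^3/3 + 2·x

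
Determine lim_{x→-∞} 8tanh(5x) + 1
Evaluate the dominant behaviour as x → -∞; each term tends to a finite value or vanishes.
Limit = -7.

Final answer: -7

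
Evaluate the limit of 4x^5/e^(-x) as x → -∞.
This is an ∞/∞ indeterminate form as x → -∞.
Compare growth rates of the dominant terms (exponentials ≫ polynomials ≫ logarithms), or apply L'Hôpital's rule; the quotient → 0.
Limit = 0.

Final answer: 0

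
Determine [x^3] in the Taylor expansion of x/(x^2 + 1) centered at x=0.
Expand to order 3: x/(x^2 + 1) = -x^3 + x + O(x^4).
The coefficient of x^3 is -1.

Final answer: -1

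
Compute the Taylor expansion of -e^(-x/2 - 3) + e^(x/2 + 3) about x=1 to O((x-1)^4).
(-1 + e^(7))·e^(-7/2) + (1 + e^(7))·e^(-7/2)·(x - 1)/2 + (-1 + e^(7))·e^(-7/2)·(x - 1)^2/8 + (1 + e^(7))·e^(-7/2)·(x - 1)^3/48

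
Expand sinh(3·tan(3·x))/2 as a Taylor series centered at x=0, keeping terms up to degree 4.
297·x^3/4 + 9·x/2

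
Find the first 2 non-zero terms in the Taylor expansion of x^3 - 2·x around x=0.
x^3 - 2·x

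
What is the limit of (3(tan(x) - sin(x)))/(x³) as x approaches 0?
Both numerator and denominator → 0 as x → 0; this is a 0/0 indeterminate form.
Expand each to leading order near x = 0: numerator ~ 3·x^3/2, denominator ~ x^3.
The limit of the ratio is 3/2.

Final answer: 3/2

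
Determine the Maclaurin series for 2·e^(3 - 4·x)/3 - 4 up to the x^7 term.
-2048·x^7·e^(3)/945 + 512·x^6·e^(3)/135 - 256·x^5·e^(3)/45 + 64·x^4·e^(3)/9 - 64·x^3·e^(3)/9 + 16·x^2·e^(3)/3 - 8·x·e^(3)/3 - 4 + 2·e^(3)/3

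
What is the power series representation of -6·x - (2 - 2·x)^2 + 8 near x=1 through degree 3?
2 - 6·(x - 1) - 4·(x - 1)^2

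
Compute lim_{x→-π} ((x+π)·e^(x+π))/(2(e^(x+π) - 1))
Both numerator and denominator → 0 as x → -π; this is a 0/0 indeterminate form.
Expand each to leading order near x = -π: numerator ~ (x + π), denominator ~ 2·(x + π).
The limit of the ratio is 1/2.

Final answer: 1/2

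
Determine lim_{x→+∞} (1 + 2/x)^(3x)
As x → +∞: write (1 + 2/x)^(3x) = ((1 + 2/x)^x)^3 → (e^2)^3 = e^6.
Limit = e^(6).

Final answer: e^(6)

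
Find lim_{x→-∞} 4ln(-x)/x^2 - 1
The quotient is an ∞/∞ indeterminate form as x → -∞.
Compare growth rates of the dominant terms (exponentials ≫ polynomials ≫ logarithms), or apply L'Hôpital's rule; the quotient → 0.
Adding the constant: 0 - 1 = -1. Limit = -1.

Final answer: -1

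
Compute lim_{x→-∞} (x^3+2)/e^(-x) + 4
The quotient is an ∞/∞ indeterminate form as x → -∞.
Compare growth rates of the dominant terms (exponentials ≫ polynomials ≫ logarithms), or apply L'Hôpital's rule; the quotient → 0.
Adding the constant: 0 + 4 = 4. Limit = 4.

Final answer: 4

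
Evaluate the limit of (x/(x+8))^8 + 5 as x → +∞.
As x → +∞: x/(x+8) = 1/(1 + 8/x) → 1, and the 8th power of a limit-1 base also → 1; with the additive constant, 1 + 5 = 6.
Limit = 6.

Final answer: 6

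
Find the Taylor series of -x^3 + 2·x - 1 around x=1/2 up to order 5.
-1/8 + 5·(x - 1/2)/4 - 3·(x - 1/2)^2/2 - (x - 1/2)^3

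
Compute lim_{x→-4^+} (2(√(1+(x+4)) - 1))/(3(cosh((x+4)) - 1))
Both numerator and denominator → 0 as x → -4^+; this is a 0/0 indeterminate form.
Expand each to leading order near x = -4: numerator ~ (x + 4), denominator ~ 3·(x + 4)^2/2.
The limit of the ratio is ∞.

Final answer: ∞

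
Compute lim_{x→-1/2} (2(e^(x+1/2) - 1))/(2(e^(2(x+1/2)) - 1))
Both numerator and denominator → 0 as x → -1/2; this is a 0/0 indeterminate form.
Expand each to leading order near x = -1/2: numerator ~ 2·(x + 1/2), denominator ~ 4·(x + 1/2).
The limit of the ratio is 1/2.

Final answer: 1/2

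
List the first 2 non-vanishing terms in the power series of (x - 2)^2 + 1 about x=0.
5 - 4·x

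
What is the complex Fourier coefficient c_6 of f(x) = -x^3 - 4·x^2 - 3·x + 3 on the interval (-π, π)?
Compute the real Fourier coefficients first: a_6 = -4/9, b_6 = 17/18 + π^2/3.
Then c_6 = (a_6 − i·b_6)/2 = -2/9 - i·π^2/6 - 17·i/36.

Final answer: -2/9 - i·π^2/6 - 17·i/36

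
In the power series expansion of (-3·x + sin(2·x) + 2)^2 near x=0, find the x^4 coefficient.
Expand to order 4: (-3·x + sin(2·x) + 2)^2 = 8·x^4/3 - 16·x^3/3 + x^2 - 4·x + 4 + O(x^5).
The coefficient of x^4 is 8/3.

Final answer: 8/3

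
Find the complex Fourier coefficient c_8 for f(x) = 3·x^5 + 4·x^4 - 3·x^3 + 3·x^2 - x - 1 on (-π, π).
Compute the real Fourier coefficients first: a_8 = 9/64 + π^2/2, b_8 = -3·π^4/4 + 323/2048 + 63·π^2/64.
Then c_8 = (a_8 − i·b_8)/2 = 9/128 + π^2/4 - 63·i·π^2/128 - 323·i/4096 + 3·i·π^4/8.

Final answer: 9/128 + π^2/4 - 63·i·π^2/128 - 323·i/4096 + 3·i·π^4/8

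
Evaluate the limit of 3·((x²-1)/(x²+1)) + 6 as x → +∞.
Evaluate the dominant behaviour as x → +∞; each term tends to a finite value or vanishes.
Limit = 9.

Final answer: 9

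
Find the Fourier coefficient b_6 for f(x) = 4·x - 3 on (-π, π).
b_6 = (1/π) ∫_{-π}^{π} f(x)·sin(6x) dx.
Evaluate the integral (use parity and integration by parts as needed): b_6 = -4/3.

Final answer: -4/3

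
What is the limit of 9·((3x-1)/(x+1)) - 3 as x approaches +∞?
Evaluate the dominant behaviour as x → +∞; each term tends to a finite value or vanishes.
Limit = 24.

Final answer: 24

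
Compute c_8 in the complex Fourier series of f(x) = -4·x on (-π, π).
Compute the real Fourier coefficients first: a_8 = 0, b_8 = 1.
Then c_8 = (a_8 − i·b_8)/2 = -i/2.

Final answer: -i/2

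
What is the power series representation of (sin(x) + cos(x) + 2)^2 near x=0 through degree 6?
-x^6/180 + 3·x^5/10 + x^4/6 - 2·x^3 - 2·x^2 + 6·x + 9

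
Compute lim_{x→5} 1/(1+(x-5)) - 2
Direct substitution at x = 5 gives -1.

Final answer: -1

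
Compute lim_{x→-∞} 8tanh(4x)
Evaluate the dominant behaviour as x → -∞; each term tends to a finite value or vanishes.
Limit = -8.

Final answer: -8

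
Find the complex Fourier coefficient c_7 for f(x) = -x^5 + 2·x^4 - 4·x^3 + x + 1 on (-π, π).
Compute the real Fourier coefficients first: a_7 = 96/2401 - 16·π^2/49, b_7 = -2·π^4/7 - 352·π^2/343 + 6914/16807.
Then c_7 = (a_7 − i·b_7)/2 = -8·π^2/49 + 48/2401 - 3457·i/16807 + 176·i·π^2/343 + i·π^4/7.

Final answer: -8·π^2/49 + 48/2401 - 3457·i/16807 + 176·i·π^2/343 + i·π^4/7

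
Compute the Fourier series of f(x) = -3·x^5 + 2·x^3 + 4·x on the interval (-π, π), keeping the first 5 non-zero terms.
(-736 - 6·π^4 + 124·π^2)·sin(x) + (-17·π^2 + 43/2 + 3·π^4)·sin(2·x) + (-2·π^4 - 32/27 + 52·π^2/9)·sin(3·x) + (-23·π^2/8 - 59/64 + 3·π^4/2)·sin(4·x) + (-6·π^4/5 + 736/625 + 44·π^2/25)·sin(5·x)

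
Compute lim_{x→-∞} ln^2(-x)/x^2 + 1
The quotient is an ∞/∞ indeterminate form as x → -∞.
Compare growth rates of the dominant terms (exponentials ≫ polynomials ≫ logarithms), or apply L'Hôpital's rule; the quotient → 0.
Adding the constant: 0 + 1 = 1. Limit = 1.

Final answer: 1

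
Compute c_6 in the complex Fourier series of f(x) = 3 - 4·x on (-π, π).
Compute the real Fourier coefficients first: a_6 = 0, b_6 = 4/3.
Then c_6 = (a_6 − i·b_6)/2 = -2·i/3.

Final answer: -2·i/3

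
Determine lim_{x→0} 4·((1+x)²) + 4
Direct substitution at x = 0 gives 8.

Final answer: 8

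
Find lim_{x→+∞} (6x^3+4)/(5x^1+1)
This is an ∞/∞ indeterminate form as x → +∞.
Divide numerator and denominator by x^3 and let the lower-order terms vanish; the numerator's degree 3 exceeds the denominator's degree 1, so the quotient diverges.
Limit = ∞.

Final answer: ∞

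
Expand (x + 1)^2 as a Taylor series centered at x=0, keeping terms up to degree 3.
x^2 + 2·x + 1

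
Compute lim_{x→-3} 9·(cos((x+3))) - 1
Direct substitution at x = -3 gives 8.

Final answer: 8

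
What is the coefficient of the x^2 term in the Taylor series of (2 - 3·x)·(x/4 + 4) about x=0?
Expand to order 2: (2 - 3·x)·(x/4 + 4) = -3·x^2/4 - 23·x/2 + 8 + O(x^3).
The coefficient of x^2 is -3/4.

Final answer: -3/4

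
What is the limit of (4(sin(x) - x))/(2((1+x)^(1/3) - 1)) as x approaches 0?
Both numerator and denominator → 0 as x → 0; this is a 0/0 indeterminate form.
Expand each to leading order near x = 0: numerator ~ -2·x^3/3, denominator ~ 2·x/3.
The limit of the ratio is 0.

Final answer: 0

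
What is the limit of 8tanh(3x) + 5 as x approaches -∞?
Evaluate the dominant behaviour as x → -∞; each term tends to a finite value or vanishes.
Limit = -3.

Final answer: -3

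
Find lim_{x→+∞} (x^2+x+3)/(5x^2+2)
This is an ∞/∞ indeterminate form as x → +∞.
Divide numerator and denominator by x^2 and let the lower-order terms vanish; the leading terms give 1/5.
Limit = 1/5.

Final answer: 1/5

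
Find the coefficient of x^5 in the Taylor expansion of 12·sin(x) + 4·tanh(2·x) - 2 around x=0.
Expand to order 5: 12·sin(x) + 4·tanh(2·x) - 2 = 103·x^5/6 - 38·x^3/3 + 20·x - 2 + O(x^6).
The coefficient of x^5 is 103/6.

Final answer: 103/6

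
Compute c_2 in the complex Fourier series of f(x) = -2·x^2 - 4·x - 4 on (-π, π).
Compute the real Fourier coefficients first: a_2 = -2, b_2 = 4.
Then c_2 = (a_2 − i·b_2)/2 = -1 - 2·i.

Final answer: -1 - 2·i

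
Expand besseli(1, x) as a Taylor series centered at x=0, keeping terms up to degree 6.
x^5/384 + x^3/16 + x/2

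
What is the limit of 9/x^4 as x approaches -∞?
Evaluate the dominant behaviour as x → -∞; each term tends to a finite value or vanishes.
Limit = 0.

Final answer: 0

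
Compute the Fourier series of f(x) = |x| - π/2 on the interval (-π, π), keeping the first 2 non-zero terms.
-4·cos(x)/π - 4·cos(3·x)/(9·π)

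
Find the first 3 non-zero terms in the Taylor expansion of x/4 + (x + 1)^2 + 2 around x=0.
x^2 + 9·x/4 + 3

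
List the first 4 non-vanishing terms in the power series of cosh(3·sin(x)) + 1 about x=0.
-83·x^6/80 + 15·x^4/8 + 9·x^2/2 + 2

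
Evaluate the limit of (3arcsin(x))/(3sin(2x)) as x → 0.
Both numerator and denominator → 0 as x → 0; this is a 0/0 indeterminate form.
Expand each to leading order near x = 0: numerator ~ 3·x, denominator ~ 6·x.
The limit of the ratio is 1/2.

Final answer: 1/2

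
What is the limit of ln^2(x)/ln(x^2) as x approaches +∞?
This is an ∞/∞ indeterminate form as x → +∞.
Write ln(x^2) = 2·ln(x), reducing the quotient to ln(x)/2 → ∞.
Limit = ∞.

Final answer: ∞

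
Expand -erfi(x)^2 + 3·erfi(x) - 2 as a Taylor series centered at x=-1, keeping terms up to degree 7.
-3·erfi(1) - erfi(1)^2 - 2 + (6·e + 4·e·erfi(1))·(x + 1)/√(π) + (-4·e·π·erfi(1) - 4·√(π)·e^(2) - 6·e·π)·(x + 1)^2/π^(3/2) + (6·e·π + 4·e·π·erfi(1) + 8·√(π)·e^(2))·(x + 1)^3/π^(3/2) + (-36·√(π)·e^(2) - 10·e·π·erfi(1) - 15·e·π)·(x + 1)^4/(3·π^(3/2)) + (57·e·π + 38·e·π·erfi(1) + 220·√(π)·e^(2))·(x + 1)^5/(15·π^(3/2)) + (-236·√(π)·e^(2) - 26·e·π·erfi(1) - 39·e·π)·(x + 1)^6/(15·π^(3/2)) + (519·e·π + 346·e·π·erfi(1) + 4788·√(π)·e^(2))·(x + 1)^7/(315·π^(3/2))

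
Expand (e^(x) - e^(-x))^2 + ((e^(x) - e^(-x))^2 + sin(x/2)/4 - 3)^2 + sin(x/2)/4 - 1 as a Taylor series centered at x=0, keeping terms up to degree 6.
225281·x^6/23040 + 895·x^5/3072 + 2389·x^4/256 + 197·x^3/192 - 1279·x^2/64 - 5·x/8 + 8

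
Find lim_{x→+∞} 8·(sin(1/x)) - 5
Evaluate the dominant behaviour as x → +∞; each term tends to a finite value or vanishes.
Limit = -5.

Final answer: -5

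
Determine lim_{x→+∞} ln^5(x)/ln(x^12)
This is an ∞/∞ indeterminate form as x → +∞.
Write ln(x^12) = 12·ln(x), reducing the quotient to ln^4(x)/12 → ∞.
Limit = ∞.

Final answer: ∞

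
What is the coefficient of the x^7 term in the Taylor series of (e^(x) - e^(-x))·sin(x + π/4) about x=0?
Expand to order 7: (e^(x) - e^(-x))·sin(x + π/4) = √(2)·x^7/630 - √(2)·x^6/90 - √(2)·x^5/30 - √(2)·x^3/3 + √(2)·x^2 + √(2)·x + O(x^8).
The coefficient of x^7 is √(2)/630.

Final answer: √(2)/630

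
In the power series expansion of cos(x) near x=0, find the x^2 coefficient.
Expand to order 2: cos(x) = 1 - x^2/2 + O(x^3).
The coefficient of x^2 is -1/2.

Final answer: -1/2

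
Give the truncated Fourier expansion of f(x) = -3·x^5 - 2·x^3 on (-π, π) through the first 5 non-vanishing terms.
(-696 - 6·π^4 + 116·π^2)·sin(x) + (-13·π^2 + 39/2 + 3·π^4)·sin(2·x) + (-2·π^4 - 56/27 + 28·π^2/9)·sin(3·x) + (-7·π^2/8 + 21/64 + 3·π^4/2)·sin(4·x) + (-6·π^4/5 - 24/625 + 4·π^2/25)·sin(5·x)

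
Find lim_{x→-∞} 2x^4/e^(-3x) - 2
The quotient is an ∞/∞ indeterminate form as x → -∞.
Compare growth rates of the dominant terms (exponentials ≫ polynomials ≫ logarithms), or apply L'Hôpital's rule; the quotient → 0.
Adding the constant: 0 - 2 = -2. Limit = -2.

Final answer: -2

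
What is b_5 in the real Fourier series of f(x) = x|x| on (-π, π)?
b_5 = (1/π) ∫_{-π}^{π} f(x)·sin(5x) dx.
Evaluate the integral (use parity and integration by parts as needed): b_5 = (-8 + 50·π^2)/(125·π).

Final answer: (-8 + 50·π^2)/(125·π)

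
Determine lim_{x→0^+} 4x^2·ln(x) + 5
The product is a 0·∞ indeterminate form at x → 0⁺.
Rewrite the product as 4·ln(x) / x^(-2) and apply L'Hôpital, or use the standard hierarchy x^(-2) ≫ |ln x| as x → 0⁺.
The indeterminate product → 0, so the limit = 5.

Final answer: 5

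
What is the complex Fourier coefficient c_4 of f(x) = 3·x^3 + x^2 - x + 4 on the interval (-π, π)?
Compute the real Fourier coefficients first: a_4 = 1/4, b_4 = 17/16 - 3·π^2/2.
Then c_4 = (a_4 − i·b_4)/2 = 1/8 - 17·i/32 + 3·i·π^2/4.

Final answer: 1/8 - 17·i/32 + 3·i·π^2/4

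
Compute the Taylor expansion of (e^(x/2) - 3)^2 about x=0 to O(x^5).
5·x^4/192 + x^3/24 - x^2/4 - 2·x + 4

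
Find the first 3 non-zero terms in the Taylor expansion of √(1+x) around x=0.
-x^2/8 + x/2 + 1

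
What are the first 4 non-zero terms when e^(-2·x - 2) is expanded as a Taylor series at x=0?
-4·x^3·e^(-2)/3 + 2·x^2·e^(-2) - 2·x·e^(-2) + e^(-2)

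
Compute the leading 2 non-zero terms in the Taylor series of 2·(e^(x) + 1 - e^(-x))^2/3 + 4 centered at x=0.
8·x/3 + 14/3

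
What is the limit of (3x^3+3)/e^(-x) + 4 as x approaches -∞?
The quotient is an ∞/∞ indeterminate form as x → -∞.
Compare growth rates of the dominant terms (exponentials ≫ polynomials ≫ logarithms), or apply L'Hôpital's rule; the quotient → 0.
Adding the constant: 0 + 4 = 4. Limit = 4.

Final answer: 4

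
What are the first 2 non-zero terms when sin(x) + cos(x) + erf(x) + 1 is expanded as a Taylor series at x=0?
x·(1 + 2/√(π)) + 2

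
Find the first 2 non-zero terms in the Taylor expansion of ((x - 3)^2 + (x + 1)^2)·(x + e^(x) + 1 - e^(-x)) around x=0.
26·x + 10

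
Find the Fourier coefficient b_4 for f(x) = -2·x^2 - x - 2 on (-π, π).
b_4 = (1/π) ∫_{-π}^{π} f(x)·sin(4x) dx.
Evaluate the integral (use parity and integration by parts as needed): b_4 = 1/2.

Final answer: 1/2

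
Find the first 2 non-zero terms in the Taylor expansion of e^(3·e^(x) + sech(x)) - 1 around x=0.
3·x·e^(4) - 1 + e^(4)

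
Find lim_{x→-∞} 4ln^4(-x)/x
This is an ∞/∞ indeterminate form as x → -∞.
Compare growth rates of the dominant terms (exponentials ≫ polynomials ≫ logarithms), or apply L'Hôpital's rule; the quotient → 0.
Limit = 0.

Final answer: 0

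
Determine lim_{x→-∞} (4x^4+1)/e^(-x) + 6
The quotient is an ∞/∞ indeterminate form as x → -∞.
Compare growth rates of the dominant terms (exponentials ≫ polynomials ≫ logarithms), or apply L'Hôpital's rule; the quotient → 0.
Adding the constant: 0 + 6 = 6. Limit = 6.

Final answer: 6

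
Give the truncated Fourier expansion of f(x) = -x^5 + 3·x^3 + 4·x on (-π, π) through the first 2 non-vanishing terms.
(-268 - 2·π^4 + 46·π^2)·sin(x) + (-8·π^2 + 8 + π^4)·sin(2·x)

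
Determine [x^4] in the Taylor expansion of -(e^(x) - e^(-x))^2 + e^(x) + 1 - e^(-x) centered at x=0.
Expand to order 4: -(e^(x) - e^(-x))^2 + e^(x) + 1 - e^(-x) = -4·x^4/3 + x^3/3 - 4·x^2 + 2·x + 1 + O(x^5).
The coefficient of x^4 is -4/3.

Final answer: -4/3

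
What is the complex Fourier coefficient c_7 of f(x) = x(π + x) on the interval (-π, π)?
Compute the real Fourier coefficients first: a_7 = -4/49, b_7 = 2·π/7.
Then c_7 = (a_7 − i·b_7)/2 = -2/49 - i·π/7.

Final answer: -2/49 - i·π/7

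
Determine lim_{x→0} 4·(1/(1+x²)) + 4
Direct substitution at x = 0 gives 8.

Final answer: 8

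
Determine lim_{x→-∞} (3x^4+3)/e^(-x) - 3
The quotient is an ∞/∞ indeterminate form as x → -∞.
Compare growth rates of the dominant terms (exponentials ≫ polynomials ≫ logarithms), or apply L'Hôpital's rule; the quotient → 0.
Adding the constant: 0 - 3 = -3. Limit = -3.

Final answer: -3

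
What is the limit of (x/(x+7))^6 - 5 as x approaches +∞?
As x → +∞: x/(x+7) = 1/(1 + 7/x) → 1, and the 6th power of a limit-1 base also → 1; with the additive constant, 1 - 5 = -4.
Limit = -4.

Final answer: -4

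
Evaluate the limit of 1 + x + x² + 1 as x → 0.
Direct substitution at x = 0 gives 2.

Final answer: 2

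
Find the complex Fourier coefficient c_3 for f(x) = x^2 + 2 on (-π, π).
Compute the real Fourier coefficients first: a_3 = -4/9, b_3 = 0.
Then c_3 = (a_3 − i·b_3)/2 = -2/9.

Final answer: -2/9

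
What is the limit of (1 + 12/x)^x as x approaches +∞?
As x → +∞: this is the defining limit (1 + 12/x)^x → e^12.
Limit = e^(12).

Final answer: e^(12)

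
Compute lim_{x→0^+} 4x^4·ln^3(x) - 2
The product is a 0·∞ indeterminate form at x → 0⁺.
Rewrite the product as 4·ln^3(x) / x^(-4) and apply L'Hôpital, or use the standard hierarchy x^(-4) ≫ |ln x|^3 as x → 0⁺.
The indeterminate product → 0, so the limit = -2.

Final answer: -2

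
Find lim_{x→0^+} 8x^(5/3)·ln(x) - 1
The product is a 0·∞ indeterminate form at x → 0⁺.
Rewrite the product as 8·ln(x) / x^(-5/3) and apply L'Hôpital, or use the standard hierarchy x^(-5/3) ≫ |ln x| as x → 0⁺.
The indeterminate product → 0, so the limit = -1.

Final answer: -1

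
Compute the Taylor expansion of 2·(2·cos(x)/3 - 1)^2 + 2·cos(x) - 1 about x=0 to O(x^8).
-25·x^6/648 + 29·x^4/108 - 5·x^2/9 + 11/9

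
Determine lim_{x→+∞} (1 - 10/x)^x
As x → +∞: this is the defining limit (1 - 10/x)^x → e^(-10).
Limit = e^(-10).

Final answer: e^(-10)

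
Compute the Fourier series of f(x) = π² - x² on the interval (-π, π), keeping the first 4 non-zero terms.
4·cos(x) - cos(2·x) + 4·cos(3·x)/9 + 2·π^2/3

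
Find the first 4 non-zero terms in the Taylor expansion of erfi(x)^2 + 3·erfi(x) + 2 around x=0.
2·x^3/√(π) + 4·x^2/π + 6·x/√(π) + 2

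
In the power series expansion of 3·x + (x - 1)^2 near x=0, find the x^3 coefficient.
Expand to order 3: 3·x + (x - 1)^2 = x^2 + x + 1 + O(x^4).
The coefficient of x^3 is 0.

Final answer: 0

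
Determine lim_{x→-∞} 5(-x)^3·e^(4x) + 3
The product is a 0·∞ indeterminate form at x → -∞.
Rewrite the product as 5(-x)^3 / e^(-4x) (an ∞/∞ form) and apply L'Hôpital, or use the standard hierarchy e^(4|x|) ≫ |(-x)^3| as x → -∞.
The indeterminate product → 0, so the limit = 3.

Final answer: 3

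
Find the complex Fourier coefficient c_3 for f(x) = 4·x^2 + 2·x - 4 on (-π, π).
Compute the real Fourier coefficients first: a_3 = -16/9, b_3 = 4/3.
Then c_3 = (a_3 − i·b_3)/2 = -8/9 - 2·i/3.

Final answer: -8/9 - 2·i/3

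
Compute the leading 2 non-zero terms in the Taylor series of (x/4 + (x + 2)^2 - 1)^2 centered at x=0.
51·x/2 + 9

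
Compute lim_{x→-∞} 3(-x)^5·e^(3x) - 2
The product is a 0·∞ indeterminate form at x → -∞.
Rewrite the product as 3(-x)^5 / e^(-3x) (an ∞/∞ form) and apply L'Hôpital, or use the standard hierarchy e^(3|x|) ≫ |(-x)^5| as x → -∞.
The indeterminate product → 0, so the limit = -2.

Final answer: -2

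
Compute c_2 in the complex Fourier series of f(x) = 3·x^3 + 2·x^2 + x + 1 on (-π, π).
Compute the real Fourier coefficients first: a_2 = 2, b_2 = 7/2 - 3·π^2.
Then c_2 = (a_2 − i·b_2)/2 = 1 - 7·i/4 + 3·i·π^2/2.

Final answer: 1 - 7·i/4 + 3·i·π^2/2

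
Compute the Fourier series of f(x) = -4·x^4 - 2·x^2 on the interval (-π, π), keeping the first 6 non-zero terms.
(-184 + 32·π^2)·cos(x) + (10 - 8·π^2)·cos(2·x) + (-40/27 + 32·π^2/9)·cos(3·x) + (1/4 - 2·π^2)·cos(4·x) + (8/625 + 32·π^2/25)·cos(5·x) - 4·π^4/5 - 2·π^2/3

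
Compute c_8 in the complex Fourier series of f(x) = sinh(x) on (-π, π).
Compute the real Fourier coefficients first: a_8 = 0, b_8 = -16·sinh(π)/(65·π).
Then c_8 = (a_8 − i·b_8)/2 = 8·i·sinh(π)/(65·π).

Final answer: 8·i·sinh(π)/(65·π)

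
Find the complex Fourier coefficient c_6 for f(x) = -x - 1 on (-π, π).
Compute the real Fourier coefficients first: a_6 = 0, b_6 = 1/3.
Then c_6 = (a_6 − i·b_6)/2 = -i/6.

Final answer: -i/6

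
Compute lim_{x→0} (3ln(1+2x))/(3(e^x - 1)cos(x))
Both numerator and denominator → 0 as x → 0; this is a 0/0 indeterminate form.
Expand each to leading order near x = 0: numerator ~ 6·x, denominator ~ 3·x.
The limit of the ratio is 2.

Final answer: 2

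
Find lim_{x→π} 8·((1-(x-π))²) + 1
Direct substitution at x = π gives 9.

Final answer: 9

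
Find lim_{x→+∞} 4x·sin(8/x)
As x → +∞: let u = 8/x → 0⁺; then 4·x·sin(8/x) = 4·8·sin(u)/u → 4·8·1 = 32.
Limit = 32.

Final answer: 32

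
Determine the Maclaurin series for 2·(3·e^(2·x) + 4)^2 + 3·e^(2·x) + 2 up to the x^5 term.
836·x^5/5 + 226·x^4 + 260·x^3 + 246·x^2 + 174·x + 103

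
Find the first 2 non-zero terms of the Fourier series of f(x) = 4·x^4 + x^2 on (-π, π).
(188 - 32·π^2)·cos(x) + π^2/3 + 4·π^4/5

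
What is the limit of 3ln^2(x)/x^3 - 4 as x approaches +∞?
The quotient is an ∞/∞ indeterminate form as x → +∞.
The polynomial denominator x^3 dominates the logarithmic numerator (any positive power of x ≫ ln^2(x) as x → ∞), so the quotient → 0.
Adding the constant: 0 - 4 = -4. Limit = -4.

Final answer: -4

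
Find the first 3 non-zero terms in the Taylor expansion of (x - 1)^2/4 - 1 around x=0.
x^2/4 - x/2 - 3/4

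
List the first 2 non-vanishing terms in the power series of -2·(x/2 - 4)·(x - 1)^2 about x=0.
8 - 17·x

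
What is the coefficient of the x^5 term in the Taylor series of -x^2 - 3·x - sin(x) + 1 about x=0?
Expand to order 5: -x^2 - 3·x - sin(x) + 1 = -x^5/120 + x^3/6 - x^2 - 4·x + 1 + O(x^6).
The coefficient of x^5 is -1/120.

Final answer: -1/120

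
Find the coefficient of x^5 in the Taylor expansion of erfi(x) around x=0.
Expand to order 5: erfi(x) = x^5/(5·√(π)) + 2·x^3/(3·√(π)) + 2·x/√(π) + O(x^6).
The coefficient of x^5 is 1/(5·√(π)).

Final answer: 1/(5·√(π))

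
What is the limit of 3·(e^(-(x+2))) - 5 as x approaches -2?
Direct substitution at x = -2 gives -2.

Final answer: -2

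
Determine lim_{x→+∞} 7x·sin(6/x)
As x → +∞: let u = 6/x → 0⁺; then 7·x·sin(6/x) = 7·6·sin(u)/u → 7·6·1 = 42.
Limit = 42.

Final answer: 42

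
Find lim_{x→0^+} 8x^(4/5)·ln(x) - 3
The product is a 0·∞ indeterminate form at x → 0⁺.
Rewrite the product as 8·ln(x) / x^(-4/5) and apply L'Hôpital, or use the standard hierarchy x^(-4/5) ≫ |ln x| as x → 0⁺.
The indeterminate product → 0, so the limit = -3.

Final answer: -3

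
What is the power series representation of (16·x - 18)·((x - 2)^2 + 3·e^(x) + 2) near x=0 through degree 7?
47·x^7/840 + 13·x^6/40 + 31·x^5/20 + 23·x^4/4 + 31·x^3 - 61·x^2 + 162·x - 162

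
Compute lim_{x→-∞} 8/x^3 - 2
Evaluate the dominant behaviour as x → -∞; each term tends to a finite value or vanishes.
Limit = -2.

Final answer: -2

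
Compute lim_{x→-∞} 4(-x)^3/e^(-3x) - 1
The quotient is an ∞/∞ indeterminate form as x → -∞.
Compare growth rates of the dominant terms (exponentials ≫ polynomials ≫ logarithms), or apply L'Hôpital's rule; the quotient → 0.
Adding the constant: 0 - 1 = -1. Limit = -1.

Final answer: -1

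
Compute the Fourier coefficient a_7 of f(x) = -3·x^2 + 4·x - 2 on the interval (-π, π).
a_7 = (1/π) ∫_{-π}^{π} f(x)·cos(7x) dx.
Evaluate the integral (use parity and integration by parts as needed): a_7 = 12/49.

Final answer: 12/49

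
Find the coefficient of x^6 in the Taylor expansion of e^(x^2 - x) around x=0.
Expand to order 6: e^(x^2 - x) = 331·x^6/720 - 27·x^5/40 + 25·x^4/24 - 7·x^3/6 + 3·x^2/2 - x + 1 + O(x^7).
The coefficient of x^6 is 331/720.

Final answer: 331/720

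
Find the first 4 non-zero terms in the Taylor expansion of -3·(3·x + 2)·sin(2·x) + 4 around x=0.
8·x^3 - 18·x^2 - 12·x + 4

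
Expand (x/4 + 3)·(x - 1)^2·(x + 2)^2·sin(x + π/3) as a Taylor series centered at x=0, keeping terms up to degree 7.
x^7·(-281/840 + 157·√(3)/2880) + x^6·(-131·√(3)/120 - 43/120) + x^5·(79/30 - 17·√(3)/12) + x^4·(85/24 + 9·√(3)/2) + x^3·(-6 + 43·√(3)/8) + x^2·(-8·√(3) - 11/2) + x·(6 - 11·√(3)/2) + 6·√(3)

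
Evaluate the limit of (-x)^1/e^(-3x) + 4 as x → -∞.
The quotient is an ∞/∞ indeterminate form as x → -∞.
Compare growth rates of the dominant terms (exponentials ≫ polynomials ≫ logarithms), or apply L'Hôpital's rule; the quotient → 0.
Adding the constant: 0 + 4 = 4. Limit = 4.

Final answer: 4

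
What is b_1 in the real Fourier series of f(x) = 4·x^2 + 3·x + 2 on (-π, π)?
b_1 = (1/π) ∫_{-π}^{π} f(x)·sin(1x) dx.
Evaluate the integral (use parity and integration by parts as needed): b_1 = 6.

Final answer: 6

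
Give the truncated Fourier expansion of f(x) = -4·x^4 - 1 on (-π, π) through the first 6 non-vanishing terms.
(-192 + 32·π^2)·cos(x) + (12 - 8·π^2)·cos(2·x) + (-64/27 + 32·π^2/9)·cos(3·x) + (3/4 - 2·π^2)·cos(4·x) + (-192/625 + 32·π^2/25)·cos(5·x) - 4·π^4/5 - 1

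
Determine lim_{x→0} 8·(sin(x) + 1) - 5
Direct substitution at x = 0 gives 3.

Final answer: 3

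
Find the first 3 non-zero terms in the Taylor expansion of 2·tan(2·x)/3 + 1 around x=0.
16·x^3/9 + 4·x/3 + 1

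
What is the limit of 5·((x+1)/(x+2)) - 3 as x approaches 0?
Direct substitution at x = 0 gives -1/2.

Final answer: -1/2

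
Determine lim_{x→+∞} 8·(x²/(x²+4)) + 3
Evaluate the dominant behaviour as x → +∞; each term tends to a finite value or vanishes.
Limit = 11.

Final answer: 11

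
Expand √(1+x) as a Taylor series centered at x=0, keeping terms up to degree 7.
33·x^7/2048 - 21·x^6/1024 + 7·x^5/256 - 5·x^4/128 + x^3/16 - x^2/8 + x/2 + 1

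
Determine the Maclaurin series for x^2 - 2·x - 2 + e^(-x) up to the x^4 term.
x^4/24 - x^3/6 + 3·x^2/2 - 3·x - 1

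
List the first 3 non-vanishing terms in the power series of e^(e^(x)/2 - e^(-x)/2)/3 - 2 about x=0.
x^2/6 + x/3 - 5/3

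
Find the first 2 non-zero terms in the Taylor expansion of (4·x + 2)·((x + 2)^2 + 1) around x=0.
28·x + 10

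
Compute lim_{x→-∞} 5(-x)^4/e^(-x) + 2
The quotient is an ∞/∞ indeterminate form as x → -∞.
Compare growth rates of the dominant terms (exponentials ≫ polynomials ≫ logarithms), or apply L'Hôpital's rule; the quotient → 0.
Adding the constant: 0 + 2 = 2. Limit = 2.

Final answer: 2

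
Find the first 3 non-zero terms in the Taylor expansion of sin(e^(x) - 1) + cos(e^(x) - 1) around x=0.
-x^3/2 + x + 1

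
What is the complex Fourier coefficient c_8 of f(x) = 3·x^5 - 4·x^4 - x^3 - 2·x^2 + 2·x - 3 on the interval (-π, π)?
Compute the real Fourier coefficients first: a_8 = -π^2/2 - 5/64, b_8 = -3·π^4/4 - 1117/2048 + 31·π^2/64.
Then c_8 = (a_8 − i·b_8)/2 = -π^2/4 - 5/128 - 31·i·π^2/128 + 1117·i/4096 + 3·i·π^4/8.

Final answer: -π^2/4 - 5/128 - 31·i·π^2/128 + 1117·i/4096 + 3·i·π^4/8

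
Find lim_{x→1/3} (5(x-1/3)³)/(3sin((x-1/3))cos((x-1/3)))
Both numerator and denominator → 0 as x → 1/3; this is a 0/0 indeterminate form.
Expand each to leading order near x = 1/3: numerator ~ 5·(x - 1/3)^3, denominator ~ 3·(x - 1/3).
The limit of the ratio is 0.

Final answer: 0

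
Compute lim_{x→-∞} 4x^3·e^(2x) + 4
The product is a 0·∞ indeterminate form at x → -∞.
Rewrite the product as 4x^3 / e^(-2x) (an ∞/∞ form) and apply L'Hôpital, or use the standard hierarchy e^(2|x|) ≫ |x^3| as x → -∞.
The indeterminate product → 0, so the limit = 4.

Final answer: 4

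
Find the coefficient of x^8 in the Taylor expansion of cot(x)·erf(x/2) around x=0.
Expand to order 8: cot(x)·erf(x/2) = -133·x^8/(4147200·√(π)) - 47·x^6/(17280·√(π)) + 17·x^4/(1440·√(π)) - 5·x^2/(12·√(π)) + 1/√(π) + O(x^9).
The coefficient of x^8 is -133/(4147200·√(π)).

Final answer: -133/(4147200·√(π))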